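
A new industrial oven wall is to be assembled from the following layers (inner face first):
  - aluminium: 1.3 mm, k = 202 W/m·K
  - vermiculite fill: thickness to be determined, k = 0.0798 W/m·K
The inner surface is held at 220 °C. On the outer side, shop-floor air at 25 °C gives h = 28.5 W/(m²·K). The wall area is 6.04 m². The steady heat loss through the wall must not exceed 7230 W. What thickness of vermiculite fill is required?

L ≈ 10.2 mm

Treating each layer as a thermal resistance in series:
R_aluminium = L/(kA) = 0.0013/(202×6.04) = 1.066×10^-6 K/W
R_outer film = 1/(h_o·A) = 1/(28.5×6.04) = 0.005809 K/W
Sum of the known resistances R_other = 0.00581 K/W
Required total resistance R_tot = ΔT/Q_allow = 195/7230 = 0.02697 K/W
R_vermiculite fill = R_tot − R_other = 0.02116 K/W
L = R·k·A = 0.02116×0.0798×6.04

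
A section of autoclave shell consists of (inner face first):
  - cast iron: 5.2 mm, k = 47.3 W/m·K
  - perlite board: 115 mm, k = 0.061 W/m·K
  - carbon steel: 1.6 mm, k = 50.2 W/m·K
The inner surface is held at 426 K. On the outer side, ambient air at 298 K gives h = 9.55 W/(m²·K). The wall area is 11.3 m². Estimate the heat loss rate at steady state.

Q ≈ 727 W

Treating each layer as a thermal resistance in series:
R_cast iron = L/(kA) = 0.0052/(47.3×11.3) = 9.729×10^-6 K/W
R_perlite board = L/(kA) = 0.115/(0.061×11.3) = 0.1668 K/W
R_carbon steel = L/(kA) = 0.0016/(50.2×11.3) = 2.821×10^-6 K/W
R_outer film = 1/(h_o·A) = 1/(9.55×11.3) = 0.009267 K/W
R_total = 0.1761 K/W
Q = ΔT / R_total = 128 / 0.1761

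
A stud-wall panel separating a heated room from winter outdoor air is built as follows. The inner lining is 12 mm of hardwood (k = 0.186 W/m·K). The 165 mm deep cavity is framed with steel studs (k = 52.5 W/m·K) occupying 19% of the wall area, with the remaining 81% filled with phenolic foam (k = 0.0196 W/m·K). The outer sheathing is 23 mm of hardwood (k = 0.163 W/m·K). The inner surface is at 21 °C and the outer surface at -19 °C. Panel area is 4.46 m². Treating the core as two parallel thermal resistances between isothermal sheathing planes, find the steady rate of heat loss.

Q ≈ 803 W

Sheathing layers in series; stud and cavity paths in parallel between them.
R_inner = 0.012/(0.186×4.46) = 0.01447 K/W
R_stud  = 0.165/(52.5×0.19×4.46) = 0.003709 K/W
R_cav   = 0.165/(0.0196×0.81×4.46) = 2.33 K/W
1/R_core = 1/R_stud + 1/R_cav → R_core = 0.003703 K/W
R_outer = 0.023/(0.163×4.46) = 0.03164 K/W
R_total = 0.04981 K/W
Q = ΔT/R_total = 40/0.04981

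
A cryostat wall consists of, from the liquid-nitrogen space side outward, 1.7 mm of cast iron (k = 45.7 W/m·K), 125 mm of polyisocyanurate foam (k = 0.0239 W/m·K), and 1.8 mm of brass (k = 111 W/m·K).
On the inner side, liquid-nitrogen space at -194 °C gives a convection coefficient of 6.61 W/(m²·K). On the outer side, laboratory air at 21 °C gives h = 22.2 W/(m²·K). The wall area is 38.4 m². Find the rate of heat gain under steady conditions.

Model the wall as resistances in series:
R_inner film = 1/(h_i·A) = 1/(6.61×38.4) = 0.00394 K/W
R_cast iron = L/(kA) = 0.0017/(45.7×38.4) = 9.687×10^-7 K/W
R_polyisocyanurate foam = L/(kA) = 0.125/(0.0239×38.4) = 0.1362 K/W
R_brass = L/(kA) = 0.0018/(111×38.4) = 4.223×10^-7 K/W
R_outer film = 1/(h_o·A) = 1/(22.2×38.4) = 0.001173 K/W
R_total = 0.1413 K/W
Q = ΔT / R_total = 215 / 0.1413

Q ≈ 1520 W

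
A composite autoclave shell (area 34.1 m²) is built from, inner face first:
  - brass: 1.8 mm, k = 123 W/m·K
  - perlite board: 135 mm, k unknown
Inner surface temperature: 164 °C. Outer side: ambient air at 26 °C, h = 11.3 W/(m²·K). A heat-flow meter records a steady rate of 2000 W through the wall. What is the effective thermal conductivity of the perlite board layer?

k ≈ 0.0596 W/(m·K)

Treating each layer as a thermal resistance in series:
R_brass = L/(kA) = 0.0018/(123×34.1) = 4.292×10^-7 K/W
R_outer film = 1/(h_o·A) = 1/(11.3×34.1) = 0.002595 K/W
Sum of known resistances R_other = 0.002596 K/W
Total R = ΔT/Q = 138/2000 = 0.069 K/W
R_perlite board = R_total − R_other = 0.0664 K/W
k = L/(R·A) = 0.135/(0.0664×34.1)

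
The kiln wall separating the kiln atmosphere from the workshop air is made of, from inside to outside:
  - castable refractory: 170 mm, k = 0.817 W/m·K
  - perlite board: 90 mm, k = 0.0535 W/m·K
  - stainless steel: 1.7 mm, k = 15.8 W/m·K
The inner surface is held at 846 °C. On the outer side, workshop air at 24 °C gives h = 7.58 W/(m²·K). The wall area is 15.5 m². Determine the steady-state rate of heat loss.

Series thermal resistances:
R_castable refractory = L/(kA) = 0.17/(0.817×15.5) = 0.01342 K/W
R_perlite board = L/(kA) = 0.09/(0.0535×15.5) = 0.1085 K/W
R_stainless steel = L/(kA) = 0.0017/(15.8×15.5) = 6.942×10^-6 K/W
R_outer film = 1/(h_o·A) = 1/(7.58×15.5) = 0.008511 K/W
R_total = 0.1305 K/W
Q = ΔT / R_total = 822 / 0.1305

Q ≈ 6300 W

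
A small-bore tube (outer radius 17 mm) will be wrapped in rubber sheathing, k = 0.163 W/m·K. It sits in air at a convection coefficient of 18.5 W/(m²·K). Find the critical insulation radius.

For a cylinder r_cr = k/h = 0.163/18.5
r_cr = 8.81 mm; since the bare radius (17 mm) is above r_cr, any added insulation will reduce heat loss.

r_cr ≈ 8.81 mm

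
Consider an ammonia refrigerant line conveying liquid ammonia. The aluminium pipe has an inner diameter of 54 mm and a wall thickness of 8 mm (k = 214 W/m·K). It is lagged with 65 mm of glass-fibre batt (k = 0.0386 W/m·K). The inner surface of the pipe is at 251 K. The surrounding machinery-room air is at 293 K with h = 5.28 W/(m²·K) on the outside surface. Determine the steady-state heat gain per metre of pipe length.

q′ ≈ 9.07 W/m

Cylindrical conduction, so R = ln(r₂/r₁)/(2πkL) per layer, in series:
R_aluminium pipe wall = ln(35/27)/(2π×214×1) = 1.93×10^-4 K/W
R_glass-fibre batt = ln(100/35)/(2π×0.0386×1) = 4.329 K/W
R_outer film = 1/(h_o·2πr_oL) = 1/(5.28×2π×0.1×1) = 0.3014 K/W
R_total = 4.63 K/W
Q = ΔT/R_total = 42/4.63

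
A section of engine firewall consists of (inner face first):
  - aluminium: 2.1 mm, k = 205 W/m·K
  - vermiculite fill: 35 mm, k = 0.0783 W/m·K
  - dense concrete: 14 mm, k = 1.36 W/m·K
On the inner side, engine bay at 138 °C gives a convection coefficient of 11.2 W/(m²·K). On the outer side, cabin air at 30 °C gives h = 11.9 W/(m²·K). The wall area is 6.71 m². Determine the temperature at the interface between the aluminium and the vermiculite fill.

Thermal resistances in series:
R_inner film = 1/(h_i·A) = 1/(11.2×6.71) = 0.01331 K/W
R_aluminium = L/(kA) = 0.0021/(205×6.71) = 1.527×10^-6 K/W
R_vermiculite fill = L/(kA) = 0.035/(0.0783×6.71) = 0.06662 K/W
R_dense concrete = L/(kA) = 0.014/(1.36×6.71) = 0.001534 K/W
R_outer film = 1/(h_o·A) = 1/(11.9×6.71) = 0.01252 K/W
R_total = 0.09398 K/W;  Q = ΔT/R_total = 108/0.09398 = 1149 W
T_interface = T_inner − Q·ΣR(inner→interface) = 138 − 1150×0.01331

T ≈ 123 °C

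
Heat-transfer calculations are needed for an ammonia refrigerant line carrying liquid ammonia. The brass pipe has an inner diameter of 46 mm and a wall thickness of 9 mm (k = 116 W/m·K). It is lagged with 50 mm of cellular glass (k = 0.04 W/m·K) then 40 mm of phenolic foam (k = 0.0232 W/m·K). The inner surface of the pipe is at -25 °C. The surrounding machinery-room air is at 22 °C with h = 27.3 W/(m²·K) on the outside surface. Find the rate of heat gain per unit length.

Per-layer cylindrical resistances, series-summed:
R_brass pipe wall = ln(32/23)/(2π×116×1) = 4.531×10^-4 K/W
R_cellular glass = ln(82/32)/(2π×0.04×1) = 3.744 K/W
R_phenolic foam = ln(122/82)/(2π×0.0232×1) = 2.726 K/W
R_outer film = 1/(h_o·2πr_oL) = 1/(27.3×2π×0.122×1) = 0.04779 K/W
R_total = 6.518 K/W
Q = ΔT/R_total = 47/6.518

q′ ≈ 7.21 W/m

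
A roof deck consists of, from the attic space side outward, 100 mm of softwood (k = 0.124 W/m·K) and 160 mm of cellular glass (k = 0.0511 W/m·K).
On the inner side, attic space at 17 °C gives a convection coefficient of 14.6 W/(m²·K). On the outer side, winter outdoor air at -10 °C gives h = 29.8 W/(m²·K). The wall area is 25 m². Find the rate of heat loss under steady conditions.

Using the resistance-network approach (series):
R_inner film = 1/(h_i·A) = 1/(14.6×25) = 0.00274 K/W
R_softwood = L/(kA) = 0.1/(0.124×25) = 0.03226 K/W
R_cellular glass = L/(kA) = 0.16/(0.0511×25) = 0.1252 K/W
R_outer film = 1/(h_o·A) = 1/(29.8×25) = 0.001342 K/W
R_total = 0.1616 K/W
Q = ΔT / R_total = 27 / 0.1616

Q ≈ 167 W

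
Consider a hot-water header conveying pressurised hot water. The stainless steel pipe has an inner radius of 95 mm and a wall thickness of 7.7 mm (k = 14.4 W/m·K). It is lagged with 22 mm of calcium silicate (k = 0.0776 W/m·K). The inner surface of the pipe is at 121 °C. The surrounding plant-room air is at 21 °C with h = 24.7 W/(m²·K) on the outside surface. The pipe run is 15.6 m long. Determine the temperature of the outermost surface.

Treating each annulus and film as a series resistance:
R_stainless steel pipe wall = ln(102.7/95)/(2π×14.4×15.6) = 5.522×10^-5 K/W
R_calcium silicate = ln(124.7/102.7)/(2π×0.0776×15.6) = 0.02552 K/W
R_outer film = 1/(h_o·2πr_oL) = 1/(24.7×2π×0.1247×15.6) = 0.003312 K/W
R_total = 0.02889 K/W
Q = ΔT/R_total = 100/0.02889
Q = 3460 W
T_interface = T_inner − Q·ΣR(inner→interface) = 121 − 3460×0.02557

T ≈ 32.5 °C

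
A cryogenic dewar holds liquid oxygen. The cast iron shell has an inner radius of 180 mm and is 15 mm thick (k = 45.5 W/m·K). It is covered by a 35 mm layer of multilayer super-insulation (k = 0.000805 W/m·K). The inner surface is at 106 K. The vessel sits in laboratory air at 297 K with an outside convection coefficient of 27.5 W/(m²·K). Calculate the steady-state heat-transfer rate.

Spherical conduction: R = (1/r_in − 1/r_out)/(4πk) per layer; series-sum.
R_cast iron shell = (1/0.18 − 1/0.195)/(4π×45.5) = 7.474×10^-4 K/W
R_multilayer super-insulation = (1/0.195 − 1/0.23)/(4π×0.000805) = 77.14 K/W
R_outer film = 1/(h·4πr_o²) = 1/(27.5×4π×0.23²) = 0.0547 K/W
R_total = 77.2 K/W
Q = ΔT/R_total = 191/77.2

Q ≈ 2.47 W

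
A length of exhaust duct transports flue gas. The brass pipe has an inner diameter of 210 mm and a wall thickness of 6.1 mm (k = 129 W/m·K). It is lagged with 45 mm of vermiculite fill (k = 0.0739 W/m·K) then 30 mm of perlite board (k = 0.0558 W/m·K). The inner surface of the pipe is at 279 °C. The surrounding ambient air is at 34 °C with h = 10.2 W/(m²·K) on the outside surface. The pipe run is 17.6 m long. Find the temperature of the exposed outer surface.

Per-layer cylindrical resistances, series-summed:
R_brass pipe wall = ln(111.1/105)/(2π×129×17.6) = 3.959×10^-6 K/W
R_vermiculite fill = ln(156.1/111.1)/(2π×0.0739×17.6) = 0.04161 K/W
R_perlite board = ln(186.1/156.1)/(2π×0.0558×17.6) = 0.02849 K/W
R_outer film = 1/(h_o·2πr_oL) = 1/(10.2×2π×0.1861×17.6) = 0.004764 K/W
R_total = 0.07487 K/W
Q = ΔT/R_total = 245/0.07487
Q = 3270 W
T_interface = T_inner − Q·ΣR(inner→interface) = 279 − 3270×0.0701

T ≈ 49.6 °C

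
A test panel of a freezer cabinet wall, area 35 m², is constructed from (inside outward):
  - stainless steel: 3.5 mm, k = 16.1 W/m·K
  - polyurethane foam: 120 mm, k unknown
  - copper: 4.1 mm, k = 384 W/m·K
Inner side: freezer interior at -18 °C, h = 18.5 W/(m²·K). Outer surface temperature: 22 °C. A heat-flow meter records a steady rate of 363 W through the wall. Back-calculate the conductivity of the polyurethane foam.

Using the resistance-network approach (series):
R_inner film = 1/(h_i·A) = 1/(18.5×35) = 0.001544 K/W
R_stainless steel = L/(kA) = 0.0035/(16.1×35) = 6.211×10^-6 K/W
R_copper = L/(kA) = 0.0041/(384×35) = 3.051×10^-7 K/W
Sum of known resistances R_other = 0.001551 K/W
Total R = ΔT/Q = 40/363 = 0.1102 K/W
R_polyurethane foam = R_total − R_other = 0.1086 K/W
k = L/(R·A) = 0.12/(0.1086×35)

k ≈ 0.0316 W/(m·K)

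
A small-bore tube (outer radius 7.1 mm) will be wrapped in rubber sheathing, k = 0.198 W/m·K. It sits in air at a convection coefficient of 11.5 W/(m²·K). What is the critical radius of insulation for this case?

For a cylinder r_cr = k/h = 0.198/11.5
r_cr = 17.2 mm; since the bare radius (7.1 mm) is below r_cr, adding a thin layer of insulation will *increase* heat loss.

r_cr ≈ 17.2 mm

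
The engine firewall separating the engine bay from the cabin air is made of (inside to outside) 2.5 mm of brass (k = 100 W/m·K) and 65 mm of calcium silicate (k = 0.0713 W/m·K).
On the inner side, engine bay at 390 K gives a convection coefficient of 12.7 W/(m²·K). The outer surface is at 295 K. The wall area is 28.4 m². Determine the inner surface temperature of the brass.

T ≈ 382 K

Series thermal resistances:
R_inner film = 1/(h_i·A) = 1/(12.7×28.4) = 0.002773 K/W
R_brass = L/(kA) = 0.0025/(100×28.4) = 8.803×10^-7 K/W
R_calcium silicate = L/(kA) = 0.065/(0.0713×28.4) = 0.0321 K/W
R_total = 0.03487 K/W;  Q = ΔT/R_total = 95/0.03487 = 2724 W
T_interface = T_inner − Q·ΣR(inner→interface) = 390 − 2720×0.002773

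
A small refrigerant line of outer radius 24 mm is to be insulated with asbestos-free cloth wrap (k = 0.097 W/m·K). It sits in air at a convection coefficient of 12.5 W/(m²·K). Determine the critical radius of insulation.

r_cr ≈ 7.76 mm

For a cylinder r_cr = k/h = 0.097/12.5
r_cr = 7.76 mm; since the bare radius (24 mm) is above r_cr, any added insulation will reduce heat loss.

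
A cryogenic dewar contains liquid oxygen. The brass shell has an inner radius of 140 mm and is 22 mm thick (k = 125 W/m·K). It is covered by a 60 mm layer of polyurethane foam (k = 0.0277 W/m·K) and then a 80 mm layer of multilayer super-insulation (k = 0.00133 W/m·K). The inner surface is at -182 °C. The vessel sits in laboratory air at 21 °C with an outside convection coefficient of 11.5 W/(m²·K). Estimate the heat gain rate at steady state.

Q ≈ 2.66 W

Radial (spherical) resistances in series:
R_brass shell = (1/0.14 − 1/0.162)/(4π×125) = 6.175×10^-4 K/W
R_polyurethane foam = (1/0.162 − 1/0.222)/(4π×0.0277) = 4.793 K/W
R_multilayer super-insulation = (1/0.222 − 1/0.302)/(4π×0.00133) = 71.4 K/W
R_outer film = 1/(h·4πr_o²) = 1/(11.5×4π×0.302²) = 0.07587 K/W
R_total = 76.26 K/W
Q = ΔT/R_total = 203/76.26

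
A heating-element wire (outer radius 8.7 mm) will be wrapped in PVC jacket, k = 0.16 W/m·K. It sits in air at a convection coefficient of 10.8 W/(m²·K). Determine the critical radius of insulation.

r_cr ≈ 14.8 mm

For a cylinder r_cr = k/h = 0.16/10.8
r_cr = 14.8 mm; since the bare radius (8.7 mm) is below r_cr, adding a thin layer of insulation will *increase* heat loss.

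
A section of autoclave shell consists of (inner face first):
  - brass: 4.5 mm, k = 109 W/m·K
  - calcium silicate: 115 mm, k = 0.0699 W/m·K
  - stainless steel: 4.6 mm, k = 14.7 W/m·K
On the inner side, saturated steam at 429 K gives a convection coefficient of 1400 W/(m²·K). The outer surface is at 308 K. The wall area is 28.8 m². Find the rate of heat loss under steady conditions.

Model the wall as resistances in series:
R_inner film = 1/(h_i·A) = 1/(1400×28.8) = 2.48×10^-5 K/W
R_brass = L/(kA) = 0.0045/(109×28.8) = 1.433×10^-6 K/W
R_calcium silicate = L/(kA) = 0.115/(0.0699×28.8) = 0.05713 K/W
R_stainless steel = L/(kA) = 0.0046/(14.7×28.8) = 1.087×10^-5 K/W
R_total = 0.05716 K/W
Q = ΔT / R_total = 121 / 0.05716

Q ≈ 2120 W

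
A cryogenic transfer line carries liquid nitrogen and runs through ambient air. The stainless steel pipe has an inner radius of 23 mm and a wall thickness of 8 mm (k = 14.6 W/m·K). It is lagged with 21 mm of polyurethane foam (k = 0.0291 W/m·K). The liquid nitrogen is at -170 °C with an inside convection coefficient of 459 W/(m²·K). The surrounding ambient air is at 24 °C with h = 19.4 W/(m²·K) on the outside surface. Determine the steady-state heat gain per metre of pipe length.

Cylindrical conduction, so R = ln(r₂/r₁)/(2πkL) per layer, in series:
R_inner film = 1/(h_i·2πr₁L) = 1/(459×2π×0.023×1) = 0.01508 K/W
R_stainless steel pipe wall = ln(31/23)/(2π×14.6×1) = 0.003254 K/W
R_polyurethane foam = ln(52/31)/(2π×0.0291×1) = 2.829 K/W
R_outer film = 1/(h_o·2πr_oL) = 1/(19.4×2π×0.052×1) = 0.1578 K/W
R_total = 3.005 K/W
Q = ΔT/R_total = 194/3.005

q′ ≈ 64.6 W/m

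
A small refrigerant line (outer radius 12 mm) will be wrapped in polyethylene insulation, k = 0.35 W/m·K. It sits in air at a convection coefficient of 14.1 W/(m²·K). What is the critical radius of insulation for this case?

For a cylinder r_cr = k/h = 0.35/14.1
r_cr = 24.8 mm; since the bare radius (12 mm) is below r_cr, adding a thin layer of insulation will *increase* heat loss.

r_cr ≈ 24.8 mm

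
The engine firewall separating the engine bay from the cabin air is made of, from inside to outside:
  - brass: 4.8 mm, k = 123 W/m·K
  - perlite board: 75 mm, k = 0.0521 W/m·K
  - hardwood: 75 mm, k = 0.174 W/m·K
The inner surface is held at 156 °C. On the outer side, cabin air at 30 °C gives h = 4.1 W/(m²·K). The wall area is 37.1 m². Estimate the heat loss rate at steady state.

Series thermal resistances:
R_brass = L/(kA) = 0.0048/(123×37.1) = 1.052×10^-6 K/W
R_perlite board = L/(kA) = 0.075/(0.0521×37.1) = 0.0388 K/W
R_hardwood = L/(kA) = 0.075/(0.174×37.1) = 0.01162 K/W
R_outer film = 1/(h_o·A) = 1/(4.1×37.1) = 0.006574 K/W
R_total = 0.057 K/W
Q = ΔT / R_total = 126 / 0.057

Q ≈ 2210 W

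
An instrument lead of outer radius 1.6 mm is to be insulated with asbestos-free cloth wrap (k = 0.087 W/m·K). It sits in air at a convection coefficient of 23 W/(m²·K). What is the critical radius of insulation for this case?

r_cr ≈ 3.78 mm

For a cylinder r_cr = k/h = 0.087/23
r_cr = 3.78 mm; since the bare radius (1.6 mm) is below r_cr, adding a thin layer of insulation will *increase* heat loss.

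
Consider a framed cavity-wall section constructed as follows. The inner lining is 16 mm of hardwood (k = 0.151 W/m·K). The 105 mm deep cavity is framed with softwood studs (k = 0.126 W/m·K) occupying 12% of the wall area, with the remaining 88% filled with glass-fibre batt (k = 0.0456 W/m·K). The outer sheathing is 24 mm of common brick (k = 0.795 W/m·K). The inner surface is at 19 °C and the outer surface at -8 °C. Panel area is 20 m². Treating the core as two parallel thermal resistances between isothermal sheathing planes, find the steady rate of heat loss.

Sheathing layers in series; stud and cavity paths in parallel between them.
R_inner = 0.016/(0.151×20) = 0.005298 K/W
R_stud  = 0.105/(0.126×0.12×20) = 0.3472 K/W
R_cav   = 0.105/(0.0456×0.88×20) = 0.1308 K/W
1/R_core = 1/R_stud + 1/R_cav → R_core = 0.09503 K/W
R_outer = 0.024/(0.795×20) = 0.001509 K/W
R_total = 0.1018 K/W
Q = ΔT/R_total = 27/0.1018

Q ≈ 265 W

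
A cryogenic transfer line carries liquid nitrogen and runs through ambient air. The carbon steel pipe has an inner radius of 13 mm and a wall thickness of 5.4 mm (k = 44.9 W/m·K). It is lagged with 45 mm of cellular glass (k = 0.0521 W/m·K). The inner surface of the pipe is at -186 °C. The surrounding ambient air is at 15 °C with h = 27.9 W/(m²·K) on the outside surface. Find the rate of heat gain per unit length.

Per-layer cylindrical resistances, series-summed:
R_carbon steel pipe wall = ln(18.4/13)/(2π×44.9×1) = 0.001231 K/W
R_cellular glass = ln(63.4/18.4)/(2π×0.0521×1) = 3.779 K/W
R_outer film = 1/(h_o·2πr_oL) = 1/(27.9×2π×0.0634×1) = 0.08998 K/W
R_total = 3.87 K/W
Q = ΔT/R_total = 201/3.87

q′ ≈ 51.9 W/m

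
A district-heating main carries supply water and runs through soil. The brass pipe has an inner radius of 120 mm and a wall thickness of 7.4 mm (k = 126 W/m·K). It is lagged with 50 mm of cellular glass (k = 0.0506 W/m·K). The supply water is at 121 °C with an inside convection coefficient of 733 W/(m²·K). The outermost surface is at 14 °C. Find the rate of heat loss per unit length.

q′ ≈ 103 W/m

Per-layer cylindrical resistances, series-summed:
R_inner film = 1/(h_i·2πr₁L) = 1/(733×2π×0.12×1) = 0.001809 K/W
R_brass pipe wall = ln(127.4/120)/(2π×126×1) = 7.559×10^-5 K/W
R_cellular glass = ln(177.4/127.4)/(2π×0.0506×1) = 1.041 K/W
R_total = 1.043 K/W
Q = ΔT/R_total = 107/1.043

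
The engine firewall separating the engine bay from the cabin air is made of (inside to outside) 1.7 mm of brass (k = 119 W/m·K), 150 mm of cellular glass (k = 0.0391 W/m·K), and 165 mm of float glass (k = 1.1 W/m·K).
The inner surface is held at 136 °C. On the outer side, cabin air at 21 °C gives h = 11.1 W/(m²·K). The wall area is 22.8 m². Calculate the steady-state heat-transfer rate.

Series thermal resistances:
R_brass = L/(kA) = 0.0017/(119×22.8) = 6.266×10^-7 K/W
R_cellular glass = L/(kA) = 0.15/(0.0391×22.8) = 0.1683 K/W
R_float glass = L/(kA) = 0.165/(1.1×22.8) = 0.006579 K/W
R_outer film = 1/(h_o·A) = 1/(11.1×22.8) = 0.003951 K/W
R_total = 0.1788 K/W
Q = ΔT / R_total = 115 / 0.1788

Q ≈ 643 W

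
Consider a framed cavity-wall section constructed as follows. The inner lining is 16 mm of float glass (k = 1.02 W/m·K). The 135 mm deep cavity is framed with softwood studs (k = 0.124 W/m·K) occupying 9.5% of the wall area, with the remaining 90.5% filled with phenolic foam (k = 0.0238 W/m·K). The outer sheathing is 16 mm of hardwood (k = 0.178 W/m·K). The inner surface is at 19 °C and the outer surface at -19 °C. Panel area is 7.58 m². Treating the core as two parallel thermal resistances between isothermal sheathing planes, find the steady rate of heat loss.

Q ≈ 69.3 W

Sheathing layers in series; stud and cavity paths in parallel between them.
R_inner = 0.016/(1.02×7.58) = 0.002069 K/W
R_stud  = 0.135/(0.124×0.095×7.58) = 1.512 K/W
R_cav   = 0.135/(0.0238×0.905×7.58) = 0.8269 K/W
1/R_core = 1/R_stud + 1/R_cav → R_core = 0.5345 K/W
R_outer = 0.016/(0.178×7.58) = 0.01186 K/W
R_total = 0.5485 K/W
Q = ΔT/R_total = 38/0.5485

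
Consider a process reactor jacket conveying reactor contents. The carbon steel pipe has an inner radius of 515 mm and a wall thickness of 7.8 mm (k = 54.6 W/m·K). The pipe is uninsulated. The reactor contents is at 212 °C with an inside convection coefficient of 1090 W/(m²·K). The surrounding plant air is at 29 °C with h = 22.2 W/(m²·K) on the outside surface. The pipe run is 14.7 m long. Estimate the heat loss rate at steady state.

Q ≈ 192000 W

Cylindrical conduction, so R = ln(r₂/r₁)/(2πkL) per layer, in series:
R_inner film = 1/(h_i·2πr₁L) = 1/(1090×2π×0.515×14.7) = 1.929×10^-5 K/W
R_carbon steel pipe wall = ln(522.8/515)/(2π×54.6×14.7) = 2.981×10^-6 K/W
R_outer film = 1/(h_o·2πr_oL) = 1/(22.2×2π×0.5228×14.7) = 9.329×10^-4 K/W
R_total = 9.551×10^-4 K/W
Q = ΔT/R_total = 183/9.551×10^-4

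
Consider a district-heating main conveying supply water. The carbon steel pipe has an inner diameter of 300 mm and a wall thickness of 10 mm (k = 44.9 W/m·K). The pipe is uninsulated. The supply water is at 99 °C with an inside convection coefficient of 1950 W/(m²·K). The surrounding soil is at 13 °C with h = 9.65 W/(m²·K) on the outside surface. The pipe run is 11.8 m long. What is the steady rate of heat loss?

Treating each annulus and film as a series resistance:
R_inner film = 1/(h_i·2πr₁L) = 1/(1950×2π×0.15×11.8) = 4.611×10^-5 K/W
R_carbon steel pipe wall = ln(160/150)/(2π×44.9×11.8) = 1.939×10^-5 K/W
R_outer film = 1/(h_o·2πr_oL) = 1/(9.65×2π×0.16×11.8) = 0.008736 K/W
R_total = 0.008801 K/W
Q = ΔT/R_total = 86/0.008801

Q ≈ 9770 W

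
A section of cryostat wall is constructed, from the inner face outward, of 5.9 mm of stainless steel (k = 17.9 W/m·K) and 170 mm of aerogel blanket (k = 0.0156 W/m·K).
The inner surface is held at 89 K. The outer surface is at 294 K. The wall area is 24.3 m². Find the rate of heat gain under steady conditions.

Model the wall as resistances in series:
R_stainless steel = L/(kA) = 0.0059/(17.9×24.3) = 1.356×10^-5 K/W
R_aerogel blanket = L/(kA) = 0.17/(0.0156×24.3) = 0.4485 K/W
R_total = 0.4485 K/W
Q = ΔT / R_total = 205 / 0.4485

Q ≈ 457 W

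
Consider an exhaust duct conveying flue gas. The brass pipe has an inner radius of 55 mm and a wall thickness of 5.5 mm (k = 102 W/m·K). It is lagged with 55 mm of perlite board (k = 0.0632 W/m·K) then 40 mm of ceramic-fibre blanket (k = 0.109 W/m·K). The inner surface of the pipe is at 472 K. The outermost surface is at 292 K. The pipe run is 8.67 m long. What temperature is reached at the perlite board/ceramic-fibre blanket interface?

T ≈ 330 K

Per-layer cylindrical resistances, series-summed:
R_brass pipe wall = ln(60.5/55)/(2π×102×8.67) = 1.715×10^-5 K/W
R_perlite board = ln(115.5/60.5)/(2π×0.0632×8.67) = 0.1878 K/W
R_ceramic-fibre blanket = ln(155.5/115.5)/(2π×0.109×8.67) = 0.05008 K/W
R_total = 0.2379 K/W
Q = ΔT/R_total = 180/0.2379
Q = 757 W
T_interface = T_inner − Q·ΣR(inner→interface) = 472 − 757×0.1878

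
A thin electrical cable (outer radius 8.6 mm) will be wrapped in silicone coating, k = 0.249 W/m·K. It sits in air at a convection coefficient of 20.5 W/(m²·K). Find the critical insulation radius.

For a cylinder r_cr = k/h = 0.249/20.5
r_cr = 12.1 mm; since the bare radius (8.6 mm) is below r_cr, adding a thin layer of insulation will *increase* heat loss.

r_cr ≈ 12.1 mm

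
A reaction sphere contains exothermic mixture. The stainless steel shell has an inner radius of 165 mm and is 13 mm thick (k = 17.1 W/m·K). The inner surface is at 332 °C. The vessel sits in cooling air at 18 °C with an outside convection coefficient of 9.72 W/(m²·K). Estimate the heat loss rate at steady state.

Radial (spherical) resistances in series:
R_stainless steel shell = (1/0.165 − 1/0.178)/(4π×17.1) = 0.00206 K/W
R_outer film = 1/(h·4πr_o²) = 1/(9.72×4π×0.178²) = 0.2584 K/W
R_total = 0.2605 K/W
Q = ΔT/R_total = 314/0.2605

Q ≈ 1210 W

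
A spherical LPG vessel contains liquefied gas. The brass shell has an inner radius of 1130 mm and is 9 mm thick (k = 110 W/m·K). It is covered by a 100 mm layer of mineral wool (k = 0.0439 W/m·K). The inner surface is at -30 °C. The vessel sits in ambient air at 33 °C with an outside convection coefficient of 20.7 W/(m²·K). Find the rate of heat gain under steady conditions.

For a spherical shell R = (1/r₁ − 1/r₂)/(4πk); film R = 1/(h·4πr²). In series:
R_brass shell = (1/1.13 − 1/1.139)/(4π×110) = 5.059×10^-6 K/W
R_mineral wool = (1/1.139 − 1/1.239)/(4π×0.0439) = 0.1284 K/W
R_outer film = 1/(h·4πr_o²) = 1/(20.7×4π×1.239²) = 0.002504 K/W
R_total = 0.131 K/W
Q = ΔT/R_total = 63/0.131

Q ≈ 481 W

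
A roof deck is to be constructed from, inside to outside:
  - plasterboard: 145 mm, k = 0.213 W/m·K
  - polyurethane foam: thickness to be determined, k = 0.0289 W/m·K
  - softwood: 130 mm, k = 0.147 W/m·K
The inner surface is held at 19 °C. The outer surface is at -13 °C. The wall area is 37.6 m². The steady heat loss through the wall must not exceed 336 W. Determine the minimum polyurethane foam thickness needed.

L ≈ 58.3 mm

Treating each layer as a thermal resistance in series:
R_plasterboard = L/(kA) = 0.145/(0.213×37.6) = 0.01811 K/W
R_softwood = L/(kA) = 0.13/(0.147×37.6) = 0.02352 K/W
Sum of the known resistances R_other = 0.04163 K/W
Required total resistance R_tot = ΔT/Q_allow = 32/336 = 0.09524 K/W
R_polyurethane foam = R_tot − R_other = 0.05361 K/W
L = R·k·A = 0.05361×0.0289×37.6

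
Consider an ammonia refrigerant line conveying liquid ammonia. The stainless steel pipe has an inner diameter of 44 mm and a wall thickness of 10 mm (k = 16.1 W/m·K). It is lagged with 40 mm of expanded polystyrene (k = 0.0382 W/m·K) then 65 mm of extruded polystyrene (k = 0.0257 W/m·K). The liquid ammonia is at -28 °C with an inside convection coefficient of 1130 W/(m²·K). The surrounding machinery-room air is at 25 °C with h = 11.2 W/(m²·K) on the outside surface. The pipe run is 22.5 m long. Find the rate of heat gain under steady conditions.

Q ≈ 160 W

Cylindrical conduction, so R = ln(r₂/r₁)/(2πkL) per layer, in series:
R_inner film = 1/(h_i·2πr₁L) = 1/(1130×2π×0.022×22.5) = 2.845×10^-4 K/W
R_stainless steel pipe wall = ln(32/22)/(2π×16.1×22.5) = 1.646×10^-4 K/W
R_expanded polystyrene = ln(72/32)/(2π×0.0382×22.5) = 0.1502 K/W
R_extruded polystyrene = ln(137/72)/(2π×0.0257×22.5) = 0.1771 K/W
R_outer film = 1/(h_o·2πr_oL) = 1/(11.2×2π×0.137×22.5) = 0.00461 K/W
R_total = 0.3323 K/W
Q = ΔT/R_total = 53/0.3323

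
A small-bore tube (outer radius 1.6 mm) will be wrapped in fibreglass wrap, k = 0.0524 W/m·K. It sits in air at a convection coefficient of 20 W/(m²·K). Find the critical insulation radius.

r_cr ≈ 2.62 mm

For a cylinder r_cr = k/h = 0.0524/20
r_cr = 2.62 mm; since the bare radius (1.6 mm) is below r_cr, adding a thin layer of insulation will *increase* heat loss.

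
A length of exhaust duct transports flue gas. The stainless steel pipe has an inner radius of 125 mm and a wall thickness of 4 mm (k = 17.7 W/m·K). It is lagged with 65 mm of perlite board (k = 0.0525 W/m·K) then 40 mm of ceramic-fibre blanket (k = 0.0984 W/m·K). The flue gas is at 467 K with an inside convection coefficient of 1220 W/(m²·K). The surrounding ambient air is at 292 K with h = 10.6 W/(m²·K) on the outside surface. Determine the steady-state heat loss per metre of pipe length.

Per-layer cylindrical resistances, series-summed:
R_inner film = 1/(h_i·2πr₁L) = 1/(1220×2π×0.125×1) = 0.001044 K/W
R_stainless steel pipe wall = ln(129/125)/(2π×17.7×1) = 2.832×10^-4 K/W
R_perlite board = ln(194/129)/(2π×0.0525×1) = 1.237 K/W
R_ceramic-fibre blanket = ln(234/194)/(2π×0.0984×1) = 0.3032 K/W
R_outer film = 1/(h_o·2πr_oL) = 1/(10.6×2π×0.234×1) = 0.06417 K/W
R_total = 1.606 K/W
Q = ΔT/R_total = 175/1.606

q′ ≈ 109 W/m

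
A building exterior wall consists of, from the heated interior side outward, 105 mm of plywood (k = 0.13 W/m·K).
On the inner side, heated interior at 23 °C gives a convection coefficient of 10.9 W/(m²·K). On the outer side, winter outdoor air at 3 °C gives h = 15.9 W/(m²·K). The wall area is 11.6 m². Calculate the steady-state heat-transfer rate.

Using the resistance-network approach (series):
R_inner film = 1/(h_i·A) = 1/(10.9×11.6) = 0.007909 K/W
R_plywood = L/(kA) = 0.105/(0.13×11.6) = 0.06963 K/W
R_outer film = 1/(h_o·A) = 1/(15.9×11.6) = 0.005422 K/W
R_total = 0.08296 K/W
Q = ΔT / R_total = 20 / 0.08296

Q ≈ 241 W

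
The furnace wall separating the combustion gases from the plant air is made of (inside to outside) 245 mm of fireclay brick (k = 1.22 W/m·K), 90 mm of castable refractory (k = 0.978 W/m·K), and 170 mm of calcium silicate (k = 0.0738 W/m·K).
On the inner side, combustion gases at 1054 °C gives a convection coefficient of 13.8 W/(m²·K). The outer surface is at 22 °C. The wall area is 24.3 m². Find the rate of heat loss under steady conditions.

Q ≈ 9400 W

Thermal resistances in series:
R_inner film = 1/(h_i·A) = 1/(13.8×24.3) = 0.002982 K/W
R_fireclay brick = L/(kA) = 0.245/(1.22×24.3) = 0.008264 K/W
R_castable refractory = L/(kA) = 0.09/(0.978×24.3) = 0.003787 K/W
R_calcium silicate = L/(kA) = 0.17/(0.0738×24.3) = 0.0948 K/W
R_total = 0.1098 K/W
Q = ΔT / R_total = 1032 / 0.1098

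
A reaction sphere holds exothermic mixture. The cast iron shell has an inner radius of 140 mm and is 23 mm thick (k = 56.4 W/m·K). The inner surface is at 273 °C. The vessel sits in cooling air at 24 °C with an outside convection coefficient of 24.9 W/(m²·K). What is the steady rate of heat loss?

Each spherical layer contributes R = (1/r_i − 1/r_o)/(4πk):
R_cast iron shell = (1/0.14 − 1/0.163)/(4π×56.4) = 0.001422 K/W
R_outer film = 1/(h·4πr_o²) = 1/(24.9×4π×0.163²) = 0.1203 K/W
R_total = 0.1217 K/W
Q = ΔT/R_total = 249/0.1217

Q ≈ 2050 W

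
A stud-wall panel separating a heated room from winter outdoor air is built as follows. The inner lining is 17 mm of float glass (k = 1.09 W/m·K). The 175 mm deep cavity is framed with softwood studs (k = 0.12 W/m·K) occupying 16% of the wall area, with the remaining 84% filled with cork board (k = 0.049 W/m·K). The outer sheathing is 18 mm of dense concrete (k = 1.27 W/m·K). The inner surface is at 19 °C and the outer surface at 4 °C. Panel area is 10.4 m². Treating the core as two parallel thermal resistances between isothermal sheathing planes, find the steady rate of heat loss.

Sheathing layers in series; stud and cavity paths in parallel between them.
R_inner = 0.017/(1.09×10.4) = 0.0015 K/W
R_stud  = 0.175/(0.12×0.16×10.4) = 0.8764 K/W
R_cav   = 0.175/(0.049×0.84×10.4) = 0.4088 K/W
1/R_core = 1/R_stud + 1/R_cav → R_core = 0.2788 K/W
R_outer = 0.018/(1.27×10.4) = 0.001363 K/W
R_total = 0.2816 K/W
Q = ΔT/R_total = 15/0.2816

Q ≈ 53.3 W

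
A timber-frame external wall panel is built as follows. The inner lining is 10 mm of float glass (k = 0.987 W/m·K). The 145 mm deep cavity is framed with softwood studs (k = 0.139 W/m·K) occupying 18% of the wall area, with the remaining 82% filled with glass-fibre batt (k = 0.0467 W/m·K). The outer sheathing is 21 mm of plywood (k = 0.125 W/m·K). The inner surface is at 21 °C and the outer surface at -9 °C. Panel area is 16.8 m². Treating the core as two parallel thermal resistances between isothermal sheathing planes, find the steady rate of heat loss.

Q ≈ 204 W

Sheathing layers in series; stud and cavity paths in parallel between them.
R_inner = 0.01/(0.987×16.8) = 6.031×10^-4 K/W
R_stud  = 0.145/(0.139×0.18×16.8) = 0.345 K/W
R_cav   = 0.145/(0.0467×0.82×16.8) = 0.2254 K/W
1/R_core = 1/R_stud + 1/R_cav → R_core = 0.1363 K/W
R_outer = 0.021/(0.125×16.8) = 0.01 K/W
R_total = 0.1469 K/W
Q = ΔT/R_total = 30/0.1469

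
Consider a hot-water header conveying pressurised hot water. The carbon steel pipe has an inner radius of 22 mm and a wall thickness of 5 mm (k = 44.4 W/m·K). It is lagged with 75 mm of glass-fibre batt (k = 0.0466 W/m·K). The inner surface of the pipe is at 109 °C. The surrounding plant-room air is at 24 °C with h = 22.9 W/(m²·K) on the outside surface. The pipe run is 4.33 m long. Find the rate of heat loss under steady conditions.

Q ≈ 79.9 W

Treating each annulus and film as a series resistance:
R_carbon steel pipe wall = ln(27/22)/(2π×44.4×4.33) = 1.695×10^-4 K/W
R_glass-fibre batt = ln(102/27)/(2π×0.0466×4.33) = 1.048 K/W
R_outer film = 1/(h_o·2πr_oL) = 1/(22.9×2π×0.102×4.33) = 0.01574 K/W
R_total = 1.064 K/W
Q = ΔT/R_total = 85/1.064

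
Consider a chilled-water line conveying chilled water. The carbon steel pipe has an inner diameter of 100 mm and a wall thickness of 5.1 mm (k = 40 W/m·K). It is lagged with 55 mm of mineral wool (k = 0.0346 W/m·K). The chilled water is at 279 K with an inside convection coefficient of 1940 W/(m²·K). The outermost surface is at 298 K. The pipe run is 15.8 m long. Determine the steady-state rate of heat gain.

Q ≈ 94.2 W

For a radial system each layer contributes R = ln(r_out/r_in)/(2πkL); films add R = 1/(hA).
R_inner film = 1/(h_i·2πr₁L) = 1/(1940×2π×0.05×15.8) = 1.038×10^-4 K/W
R_carbon steel pipe wall = ln(55.1/50)/(2π×40×15.8) = 2.446×10^-5 K/W
R_mineral wool = ln(110.1/55.1)/(2π×0.0346×15.8) = 0.2015 K/W
R_total = 0.2017 K/W
Q = ΔT/R_total = 19/0.2017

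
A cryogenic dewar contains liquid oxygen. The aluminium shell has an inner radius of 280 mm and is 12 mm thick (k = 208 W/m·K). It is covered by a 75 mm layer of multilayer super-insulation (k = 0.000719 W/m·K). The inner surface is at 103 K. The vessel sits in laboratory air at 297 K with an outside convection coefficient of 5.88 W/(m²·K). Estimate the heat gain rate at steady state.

Q ≈ 2.5 W

Radial (spherical) resistances in series:
R_aluminium shell = (1/0.28 − 1/0.292)/(4π×208) = 5.615×10^-5 K/W
R_multilayer super-insulation = (1/0.292 − 1/0.367)/(4π×0.000719) = 77.46 K/W
R_outer film = 1/(h·4πr_o²) = 1/(5.88×4π×0.367²) = 0.1005 K/W
R_total = 77.56 K/W
Q = ΔT/R_total = 194/77.56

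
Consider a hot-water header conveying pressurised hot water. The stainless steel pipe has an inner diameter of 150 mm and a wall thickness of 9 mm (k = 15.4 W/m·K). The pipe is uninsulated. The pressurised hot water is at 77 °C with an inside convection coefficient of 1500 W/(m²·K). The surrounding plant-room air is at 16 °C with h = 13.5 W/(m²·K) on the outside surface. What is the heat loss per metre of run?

For a radial system each layer contributes R = ln(r_out/r_in)/(2πkL); films add R = 1/(hA).
R_inner film = 1/(h_i·2πr₁L) = 1/(1500×2π×0.075×1) = 0.001415 K/W
R_stainless steel pipe wall = ln(84/75)/(2π×15.4×1) = 0.001171 K/W
R_outer film = 1/(h_o·2πr_oL) = 1/(13.5×2π×0.084×1) = 0.1403 K/W
R_total = 0.1429 K/W
Q = ΔT/R_total = 61/0.1429

q′ ≈ 427 W/m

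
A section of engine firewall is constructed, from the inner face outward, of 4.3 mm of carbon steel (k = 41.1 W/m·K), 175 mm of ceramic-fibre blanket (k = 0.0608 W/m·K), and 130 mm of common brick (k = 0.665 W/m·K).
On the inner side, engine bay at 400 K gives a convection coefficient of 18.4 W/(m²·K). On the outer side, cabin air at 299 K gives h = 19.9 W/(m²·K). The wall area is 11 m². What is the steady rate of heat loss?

Series thermal resistances:
R_inner film = 1/(h_i·A) = 1/(18.4×11) = 0.004941 K/W
R_carbon steel = L/(kA) = 0.0043/(41.1×11) = 9.511×10^-6 K/W
R_ceramic-fibre blanket = L/(kA) = 0.175/(0.0608×11) = 0.2617 K/W
R_common brick = L/(kA) = 0.13/(0.665×11) = 0.01777 K/W
R_outer film = 1/(h_o·A) = 1/(19.9×11) = 0.004568 K/W
R_total = 0.289 K/W
Q = ΔT / R_total = 101 / 0.289

Q ≈ 350 W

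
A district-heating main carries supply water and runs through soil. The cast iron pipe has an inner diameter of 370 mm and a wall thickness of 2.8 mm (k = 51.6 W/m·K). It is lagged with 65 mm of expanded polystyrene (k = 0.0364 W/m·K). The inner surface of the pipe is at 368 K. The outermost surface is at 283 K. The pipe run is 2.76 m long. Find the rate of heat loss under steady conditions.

For a radial system each layer contributes R = ln(r_out/r_in)/(2πkL); films add R = 1/(hA).
R_cast iron pipe wall = ln(187.8/185)/(2π×51.6×2.76) = 1.679×10^-5 K/W
R_expanded polystyrene = ln(252.8/187.8)/(2π×0.0364×2.76) = 0.4709 K/W
R_total = 0.4709 K/W
Q = ΔT/R_total = 85/0.4709

Q ≈ 181 W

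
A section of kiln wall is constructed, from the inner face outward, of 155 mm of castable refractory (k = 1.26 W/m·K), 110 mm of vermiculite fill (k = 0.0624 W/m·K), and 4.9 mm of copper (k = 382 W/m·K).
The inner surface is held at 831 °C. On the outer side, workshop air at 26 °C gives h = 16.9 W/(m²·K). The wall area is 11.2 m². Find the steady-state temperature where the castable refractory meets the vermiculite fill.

Treating each layer as a thermal resistance in series:
R_castable refractory = L/(kA) = 0.155/(1.26×11.2) = 0.01098 K/W
R_vermiculite fill = L/(kA) = 0.11/(0.0624×11.2) = 0.1574 K/W
R_copper = L/(kA) = 0.0049/(382×11.2) = 1.145×10^-6 K/W
R_outer film = 1/(h_o·A) = 1/(16.9×11.2) = 0.005283 K/W
R_total = 0.1737 K/W;  Q = ΔT/R_total = 805/0.1737 = 4635 W
T_interface = T_inner − Q·ΣR(inner→interface) = 831 − 4640×0.01098

T ≈ 780 °C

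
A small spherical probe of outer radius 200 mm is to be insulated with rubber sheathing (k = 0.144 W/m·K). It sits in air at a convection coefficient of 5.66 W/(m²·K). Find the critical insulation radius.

r_cr ≈ 50.9 mm

For a sphere r_cr = 2k/h = 2×0.144/5.66
r_cr = 50.9 mm; since the bare radius (200 mm) is above r_cr, any added insulation will reduce heat loss.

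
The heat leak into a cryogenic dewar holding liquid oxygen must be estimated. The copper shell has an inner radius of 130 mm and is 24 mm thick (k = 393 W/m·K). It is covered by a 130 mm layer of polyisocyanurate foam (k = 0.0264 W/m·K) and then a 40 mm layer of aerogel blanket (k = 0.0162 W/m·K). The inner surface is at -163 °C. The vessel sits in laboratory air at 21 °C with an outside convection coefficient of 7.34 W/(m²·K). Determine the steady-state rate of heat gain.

Each spherical layer contributes R = (1/r_i − 1/r_o)/(4πk):
R_copper shell = (1/0.13 − 1/0.154)/(4π×393) = 2.427×10^-4 K/W
R_polyisocyanurate foam = (1/0.154 − 1/0.284)/(4π×0.0264) = 8.96 K/W
R_aerogel blanket = (1/0.284 − 1/0.324)/(4π×0.0162) = 2.135 K/W
R_outer film = 1/(h·4πr_o²) = 1/(7.34×4π×0.324²) = 0.1033 K/W
R_total = 11.2 K/W
Q = ΔT/R_total = 184/11.2

Q ≈ 16.4 W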